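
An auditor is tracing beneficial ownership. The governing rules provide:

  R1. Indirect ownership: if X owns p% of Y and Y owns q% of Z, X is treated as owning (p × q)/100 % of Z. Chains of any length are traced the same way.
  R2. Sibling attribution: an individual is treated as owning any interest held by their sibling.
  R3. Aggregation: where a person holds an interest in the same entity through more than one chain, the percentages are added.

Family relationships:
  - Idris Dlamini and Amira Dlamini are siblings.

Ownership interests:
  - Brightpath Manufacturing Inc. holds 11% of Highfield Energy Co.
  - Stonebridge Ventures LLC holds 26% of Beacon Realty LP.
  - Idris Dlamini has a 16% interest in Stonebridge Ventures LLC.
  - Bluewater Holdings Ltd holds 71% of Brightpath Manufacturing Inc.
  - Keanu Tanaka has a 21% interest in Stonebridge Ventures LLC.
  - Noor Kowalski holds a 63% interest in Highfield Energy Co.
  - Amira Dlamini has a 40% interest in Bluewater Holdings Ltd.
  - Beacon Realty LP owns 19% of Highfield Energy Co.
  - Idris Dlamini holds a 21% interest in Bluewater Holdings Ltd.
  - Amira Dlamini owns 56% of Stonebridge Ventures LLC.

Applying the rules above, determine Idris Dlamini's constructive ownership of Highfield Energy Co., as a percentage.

8.3209%

By sibling attribution (R2), Idris Dlamini is treated as also owning Amira Dlamini's interest in Bluewater Holdings Ltd, giving 21% + 40% = 61%.
By sibling attribution (R2), Idris Dlamini is treated as also owning Amira Dlamini's interest in Stonebridge Ventures LLC, giving 16% + 56% = 72%.
Chain via Bluewater Holdings Ltd → Brightpath Manufacturing Inc. (R1): 61% × 71% × 11% = 4.7641% of Highfield Energy Co.
Chain via Stonebridge Ventures LLC → Beacon Realty LP (R1): 72% × 26% × 19% = 3.5568% of Highfield Energy Co.
Aggregating (R3): 4.7641% + 3.5568% = 8.3209%.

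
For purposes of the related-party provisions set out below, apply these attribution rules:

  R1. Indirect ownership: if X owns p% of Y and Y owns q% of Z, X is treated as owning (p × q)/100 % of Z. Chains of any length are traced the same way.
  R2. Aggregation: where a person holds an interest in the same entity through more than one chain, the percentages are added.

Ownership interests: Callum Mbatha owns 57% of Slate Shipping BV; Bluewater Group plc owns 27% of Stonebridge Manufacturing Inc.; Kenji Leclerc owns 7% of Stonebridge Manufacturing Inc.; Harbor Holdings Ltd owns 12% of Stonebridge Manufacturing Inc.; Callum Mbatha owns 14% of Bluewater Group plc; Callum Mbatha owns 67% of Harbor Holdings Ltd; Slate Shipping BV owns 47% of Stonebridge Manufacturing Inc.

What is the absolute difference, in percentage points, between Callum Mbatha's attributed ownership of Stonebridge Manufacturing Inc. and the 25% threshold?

Chain via Harbor Holdings Ltd (R1): 67% × 12% = 8.04% of Stonebridge Manufacturing Inc.
Chain via Slate Shipping BV (R1): 57% × 47% = 26.79% of Stonebridge Manufacturing Inc.
Chain via Bluewater Group plc (R1): 14% × 27% = 3.78% of Stonebridge Manufacturing Inc.
Aggregating (R2): 8.04% + 26.79% + 3.78% = 38.61%.
38.61% exceeds the 25% threshold by 13.61 percentage points.

13.61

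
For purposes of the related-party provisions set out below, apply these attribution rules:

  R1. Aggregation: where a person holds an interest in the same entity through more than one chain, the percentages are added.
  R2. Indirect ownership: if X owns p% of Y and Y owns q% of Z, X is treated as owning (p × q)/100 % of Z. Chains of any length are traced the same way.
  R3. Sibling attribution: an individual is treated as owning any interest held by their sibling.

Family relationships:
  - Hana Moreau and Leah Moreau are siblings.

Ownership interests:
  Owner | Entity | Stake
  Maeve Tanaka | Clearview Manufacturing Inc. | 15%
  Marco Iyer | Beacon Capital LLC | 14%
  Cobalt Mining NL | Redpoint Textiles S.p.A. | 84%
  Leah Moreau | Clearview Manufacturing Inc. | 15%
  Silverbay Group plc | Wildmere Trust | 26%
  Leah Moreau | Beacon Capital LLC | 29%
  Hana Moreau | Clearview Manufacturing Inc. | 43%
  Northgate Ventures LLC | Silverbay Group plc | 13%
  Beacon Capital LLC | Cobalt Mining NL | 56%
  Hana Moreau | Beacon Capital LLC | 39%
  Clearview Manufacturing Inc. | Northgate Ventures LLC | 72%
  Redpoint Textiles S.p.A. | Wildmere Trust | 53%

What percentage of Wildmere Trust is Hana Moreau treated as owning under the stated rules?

By sibling attribution (R3), Hana Moreau is treated as also owning Leah Moreau's interest in Clearview Manufacturing Inc, giving 43% + 15% = 58%.
By sibling attribution (R3), Hana Moreau is treated as also owning Leah Moreau's interest in Beacon Capital LLC, giving 39% + 29% = 68%.
Chain via Clearview Manufacturing Inc. → Northgate Ventures LLC → Silverbay Group plc (R2): 58% × 72% × 13% × 26% = 1.411488% of Wildmere Trust.
Chain via Beacon Capital LLC → Cobalt Mining NL → Redpoint Textiles S.p.A. (R2): 68% × 56% × 84% × 53% = 16.953216% of Wildmere Trust.
Aggregating (R1): 1.411488% + 16.953216% = 18.364704%.

18.364704%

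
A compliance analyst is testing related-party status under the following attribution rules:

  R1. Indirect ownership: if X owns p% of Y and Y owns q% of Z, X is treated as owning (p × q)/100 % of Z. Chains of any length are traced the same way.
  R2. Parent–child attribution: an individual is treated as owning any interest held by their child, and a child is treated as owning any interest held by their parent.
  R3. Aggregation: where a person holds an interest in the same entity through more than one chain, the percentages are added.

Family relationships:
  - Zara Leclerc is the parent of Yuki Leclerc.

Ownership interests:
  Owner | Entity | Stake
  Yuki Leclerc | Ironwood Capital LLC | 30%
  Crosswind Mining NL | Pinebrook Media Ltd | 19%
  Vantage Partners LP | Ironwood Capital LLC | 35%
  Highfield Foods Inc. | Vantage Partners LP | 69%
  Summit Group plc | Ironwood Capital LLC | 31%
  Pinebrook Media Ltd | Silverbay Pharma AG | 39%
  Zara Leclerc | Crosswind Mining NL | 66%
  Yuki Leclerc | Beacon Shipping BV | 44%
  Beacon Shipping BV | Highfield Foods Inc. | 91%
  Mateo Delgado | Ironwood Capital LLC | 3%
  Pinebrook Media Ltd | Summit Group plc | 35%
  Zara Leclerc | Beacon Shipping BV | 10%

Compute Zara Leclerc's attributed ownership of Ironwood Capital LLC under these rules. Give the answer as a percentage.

43.2279%

By parent–child attribution (R2), Zara Leclerc is treated as also owning Yuki Leclerc's interest in Beacon Shipping BV, giving 10% + 44% = 54%.
By parent–child attribution (R2), Zara Leclerc is treated as owning Yuki Leclerc's 30% interest in Ironwood Capital LLC.
Chain via Beacon Shipping BV → Highfield Foods Inc. → Vantage Partners LP (R1): 54% × 91% × 69% × 35% = 11.86731% of Ironwood Capital LLC.
Chain via Crosswind Mining NL → Pinebrook Media Ltd → Summit Group plc (R1): 66% × 19% × 35% × 31% = 1.36059% of Ironwood Capital LLC.
Direct interest in Ironwood Capital LLC: 30%.
Aggregating (R3): 11.86731% + 1.36059% + 30% = 43.2279%.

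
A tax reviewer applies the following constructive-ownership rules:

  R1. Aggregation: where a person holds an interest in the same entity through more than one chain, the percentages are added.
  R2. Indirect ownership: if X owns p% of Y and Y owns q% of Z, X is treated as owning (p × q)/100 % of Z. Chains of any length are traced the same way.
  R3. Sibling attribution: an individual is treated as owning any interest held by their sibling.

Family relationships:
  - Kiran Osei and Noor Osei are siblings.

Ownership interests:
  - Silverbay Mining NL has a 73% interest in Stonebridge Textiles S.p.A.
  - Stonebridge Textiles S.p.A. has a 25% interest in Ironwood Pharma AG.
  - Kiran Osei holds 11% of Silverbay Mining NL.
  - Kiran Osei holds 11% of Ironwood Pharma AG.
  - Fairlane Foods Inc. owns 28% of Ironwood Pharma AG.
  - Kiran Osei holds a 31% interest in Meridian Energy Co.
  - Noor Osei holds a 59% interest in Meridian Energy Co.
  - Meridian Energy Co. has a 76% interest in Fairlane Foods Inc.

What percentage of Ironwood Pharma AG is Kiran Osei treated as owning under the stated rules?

By sibling attribution (R3), Kiran Osei is treated as also owning Noor Osei's interest in Meridian Energy Co, giving 31% + 59% = 90%.
Chain via Silverbay Mining NL → Stonebridge Textiles S.p.A. (R2): 11% × 73% × 25% = 2.0075% of Ironwood Pharma AG.
Chain via Meridian Energy Co. → Fairlane Foods Inc. (R2): 90% × 76% × 28% = 19.152% of Ironwood Pharma AG.
Direct interest in Ironwood Pharma AG: 11%.
Aggregating (R1): 2.0075% + 19.152% + 11% = 32.1595%.

32.1595%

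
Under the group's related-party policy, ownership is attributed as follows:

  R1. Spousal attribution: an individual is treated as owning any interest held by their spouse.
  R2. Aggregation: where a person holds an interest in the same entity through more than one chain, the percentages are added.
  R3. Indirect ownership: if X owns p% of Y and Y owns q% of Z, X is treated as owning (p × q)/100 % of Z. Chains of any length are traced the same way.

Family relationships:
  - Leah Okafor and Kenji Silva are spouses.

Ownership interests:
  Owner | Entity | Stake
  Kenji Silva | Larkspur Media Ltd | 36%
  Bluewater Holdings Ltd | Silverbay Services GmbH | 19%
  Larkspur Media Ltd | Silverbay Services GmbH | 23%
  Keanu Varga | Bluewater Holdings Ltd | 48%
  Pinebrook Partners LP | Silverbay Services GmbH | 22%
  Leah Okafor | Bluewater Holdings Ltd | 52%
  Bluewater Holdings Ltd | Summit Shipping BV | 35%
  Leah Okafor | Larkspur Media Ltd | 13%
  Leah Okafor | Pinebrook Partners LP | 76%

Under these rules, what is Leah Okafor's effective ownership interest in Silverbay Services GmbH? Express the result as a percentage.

By spousal attribution (R1), Leah Okafor is treated as also owning Kenji Silva's interest in Larkspur Media Ltd, giving 13% + 36% = 49%.
Chain via Pinebrook Partners LP (R3): 76% × 22% = 16.72% of Silverbay Services GmbH.
Chain via Larkspur Media Ltd (R3): 49% × 23% = 11.27% of Silverbay Services GmbH.
Chain via Bluewater Holdings Ltd (R3): 52% × 19% = 9.88% of Silverbay Services GmbH.
Aggregating (R2): 16.72% + 11.27% + 9.88% = 37.87%.

37.87%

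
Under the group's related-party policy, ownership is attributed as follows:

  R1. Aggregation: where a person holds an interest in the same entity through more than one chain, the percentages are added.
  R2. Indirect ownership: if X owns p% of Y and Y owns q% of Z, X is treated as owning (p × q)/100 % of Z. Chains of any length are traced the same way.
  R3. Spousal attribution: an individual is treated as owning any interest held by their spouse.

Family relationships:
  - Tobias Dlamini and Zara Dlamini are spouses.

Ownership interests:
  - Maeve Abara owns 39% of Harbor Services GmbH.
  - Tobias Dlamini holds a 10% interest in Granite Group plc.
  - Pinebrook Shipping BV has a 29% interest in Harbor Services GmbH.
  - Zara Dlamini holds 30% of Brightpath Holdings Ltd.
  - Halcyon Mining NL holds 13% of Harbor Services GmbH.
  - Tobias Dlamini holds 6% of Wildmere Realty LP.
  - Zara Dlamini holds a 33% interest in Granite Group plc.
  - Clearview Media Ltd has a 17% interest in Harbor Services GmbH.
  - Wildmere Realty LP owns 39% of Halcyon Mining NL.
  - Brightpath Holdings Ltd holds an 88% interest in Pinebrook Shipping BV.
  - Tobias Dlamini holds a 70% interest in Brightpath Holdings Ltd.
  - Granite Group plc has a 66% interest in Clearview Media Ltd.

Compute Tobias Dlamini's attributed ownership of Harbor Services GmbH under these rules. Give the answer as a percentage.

30.6488%

By spousal attribution (R3), Tobias Dlamini is treated as also owning Zara Dlamini's interest in Brightpath Holdings Ltd, giving 70% + 30% = 100%.
By spousal attribution (R3), Tobias Dlamini is treated as also owning Zara Dlamini's interest in Granite Group plc, giving 10% + 33% = 43%.
Chain via Brightpath Holdings Ltd → Pinebrook Shipping BV (R2): 100% × 88% × 29% = 25.52% of Harbor Services GmbH.
Chain via Wildmere Realty LP → Halcyon Mining NL (R2): 6% × 39% × 13% = 0.3042% of Harbor Services GmbH.
Chain via Granite Group plc → Clearview Media Ltd (R2): 43% × 66% × 17% = 4.8246% of Harbor Services GmbH.
Aggregating (R1): 25.52% + 0.3042% + 4.8246% = 30.6488%.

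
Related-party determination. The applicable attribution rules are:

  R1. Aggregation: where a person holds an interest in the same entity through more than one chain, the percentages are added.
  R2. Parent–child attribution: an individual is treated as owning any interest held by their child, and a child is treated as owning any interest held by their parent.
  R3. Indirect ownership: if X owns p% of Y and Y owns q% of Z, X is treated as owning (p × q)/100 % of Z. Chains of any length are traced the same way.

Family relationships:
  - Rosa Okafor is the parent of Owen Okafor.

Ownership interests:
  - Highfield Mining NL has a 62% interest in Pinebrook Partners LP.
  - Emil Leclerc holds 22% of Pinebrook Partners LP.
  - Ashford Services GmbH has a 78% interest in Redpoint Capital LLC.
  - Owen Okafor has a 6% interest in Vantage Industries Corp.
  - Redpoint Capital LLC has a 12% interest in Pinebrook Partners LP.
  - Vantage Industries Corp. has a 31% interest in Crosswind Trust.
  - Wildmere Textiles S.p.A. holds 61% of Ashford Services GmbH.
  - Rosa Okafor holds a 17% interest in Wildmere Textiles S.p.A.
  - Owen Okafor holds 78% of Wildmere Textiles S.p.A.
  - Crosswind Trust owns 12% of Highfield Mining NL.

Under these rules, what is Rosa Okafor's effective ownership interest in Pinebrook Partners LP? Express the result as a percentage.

By parent–child attribution (R2), Rosa Okafor is treated as also owning Owen Okafor's interest in Wildmere Textiles S.p.A, giving 17% + 78% = 95%.
By parent–child attribution (R2), Rosa Okafor is treated as owning Owen Okafor's 6% interest in Vantage Industries Corp.
Chain via Wildmere Textiles S.p.A. → Ashford Services GmbH → Redpoint Capital LLC (R3): 95% × 61% × 78% × 12% = 5.42412% of Pinebrook Partners LP.
Chain via Vantage Industries Corp. → Crosswind Trust → Highfield Mining NL (R3): 6% × 31% × 12% × 62% = 0.138384% of Pinebrook Partners LP.
Aggregating (R1): 5.42412% + 0.138384% = 5.562504%.

5.562504%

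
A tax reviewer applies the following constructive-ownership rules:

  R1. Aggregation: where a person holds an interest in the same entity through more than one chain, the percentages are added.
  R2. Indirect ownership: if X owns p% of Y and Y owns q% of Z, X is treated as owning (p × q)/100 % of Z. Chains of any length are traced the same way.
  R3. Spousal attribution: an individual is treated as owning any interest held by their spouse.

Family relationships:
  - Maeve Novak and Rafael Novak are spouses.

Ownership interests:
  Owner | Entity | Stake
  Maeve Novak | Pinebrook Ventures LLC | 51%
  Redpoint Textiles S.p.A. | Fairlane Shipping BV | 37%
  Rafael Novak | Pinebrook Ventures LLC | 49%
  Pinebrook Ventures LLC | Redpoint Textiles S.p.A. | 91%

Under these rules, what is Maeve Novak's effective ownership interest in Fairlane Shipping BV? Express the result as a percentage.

33.67%

By spousal attribution (R3), Maeve Novak is treated as also owning Rafael Novak's interest in Pinebrook Ventures LLC, giving 51% + 49% = 100%.
Chain via Pinebrook Ventures LLC → Redpoint Textiles S.p.A. (R2): 100% × 91% × 37% = 33.67% of Fairlane Shipping BV.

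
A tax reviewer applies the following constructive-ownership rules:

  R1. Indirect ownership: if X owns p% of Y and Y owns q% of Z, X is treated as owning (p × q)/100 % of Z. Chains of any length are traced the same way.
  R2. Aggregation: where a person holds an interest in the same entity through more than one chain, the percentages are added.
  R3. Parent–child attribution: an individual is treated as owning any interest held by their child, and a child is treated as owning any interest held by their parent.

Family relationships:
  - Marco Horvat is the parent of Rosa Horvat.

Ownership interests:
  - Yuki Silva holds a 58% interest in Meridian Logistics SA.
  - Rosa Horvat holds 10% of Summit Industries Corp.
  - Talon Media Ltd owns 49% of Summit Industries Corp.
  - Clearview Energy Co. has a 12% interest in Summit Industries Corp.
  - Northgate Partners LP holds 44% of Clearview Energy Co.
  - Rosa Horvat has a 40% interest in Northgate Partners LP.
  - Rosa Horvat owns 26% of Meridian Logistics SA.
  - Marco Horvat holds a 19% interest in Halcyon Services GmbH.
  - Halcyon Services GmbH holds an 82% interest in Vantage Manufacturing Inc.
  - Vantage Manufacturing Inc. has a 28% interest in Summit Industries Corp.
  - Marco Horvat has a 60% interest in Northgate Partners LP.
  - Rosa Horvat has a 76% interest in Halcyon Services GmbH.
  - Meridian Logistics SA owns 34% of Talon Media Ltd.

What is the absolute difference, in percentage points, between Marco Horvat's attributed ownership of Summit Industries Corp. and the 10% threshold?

By parent–child attribution (R3), Marco Horvat is treated as also owning Rosa Horvat's interest in Northgate Partners LP, giving 60% + 40% = 100%.
By parent–child attribution (R3), Marco Horvat is treated as also owning Rosa Horvat's interest in Halcyon Services GmbH, giving 19% + 76% = 95%.
By parent–child attribution (R3), Marco Horvat is treated as owning Rosa Horvat's 26% interest in Meridian Logistics SA.
By parent–child attribution (R3), Marco Horvat is treated as owning Rosa Horvat's 10% interest in Summit Industries Corp.
Chain via Northgate Partners LP → Clearview Energy Co. (R1): 100% × 44% × 12% = 5.28% of Summit Industries Corp.
Chain via Halcyon Services GmbH → Vantage Manufacturing Inc. (R1): 95% × 82% × 28% = 21.812% of Summit Industries Corp.
Chain via Meridian Logistics SA → Talon Media Ltd (R1): 26% × 34% × 49% = 4.3316% of Summit Industries Corp.
Direct interest in Summit Industries Corp: 10%.
Aggregating (R2): 5.28% + 21.812% + 4.3316% + 10% = 41.4236%.
41.4236% exceeds the 10% threshold by 31.4236 percentage points.

31.4236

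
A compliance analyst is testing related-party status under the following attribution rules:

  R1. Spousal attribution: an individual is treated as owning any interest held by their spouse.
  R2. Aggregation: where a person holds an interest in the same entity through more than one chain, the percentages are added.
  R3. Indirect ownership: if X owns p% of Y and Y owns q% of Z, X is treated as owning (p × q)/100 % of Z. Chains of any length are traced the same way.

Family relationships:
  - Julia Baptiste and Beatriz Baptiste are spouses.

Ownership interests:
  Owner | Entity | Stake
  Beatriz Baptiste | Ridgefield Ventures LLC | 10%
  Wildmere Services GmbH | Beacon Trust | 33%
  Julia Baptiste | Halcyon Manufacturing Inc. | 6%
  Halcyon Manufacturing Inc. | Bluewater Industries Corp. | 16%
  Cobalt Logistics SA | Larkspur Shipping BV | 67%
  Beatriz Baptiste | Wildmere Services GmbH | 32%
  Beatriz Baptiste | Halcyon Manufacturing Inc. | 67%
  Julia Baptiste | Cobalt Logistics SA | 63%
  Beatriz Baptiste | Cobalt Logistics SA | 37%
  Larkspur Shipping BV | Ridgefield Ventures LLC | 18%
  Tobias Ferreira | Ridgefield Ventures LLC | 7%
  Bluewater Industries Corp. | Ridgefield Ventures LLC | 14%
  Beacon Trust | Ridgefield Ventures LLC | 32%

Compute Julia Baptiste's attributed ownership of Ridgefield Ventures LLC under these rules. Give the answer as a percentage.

By spousal attribution (R1), Julia Baptiste is treated as also owning Beatriz Baptiste's interest in Halcyon Manufacturing Inc, giving 6% + 67% = 73%.
By spousal attribution (R1), Julia Baptiste is treated as also owning Beatriz Baptiste's interest in Cobalt Logistics SA, giving 63% + 37% = 100%.
By spousal attribution (R1), Julia Baptiste is treated as owning Beatriz Baptiste's 32% interest in Wildmere Services GmbH.
By spousal attribution (R1), Julia Baptiste is treated as owning Beatriz Baptiste's 10% interest in Ridgefield Ventures LLC.
Chain via Halcyon Manufacturing Inc. → Bluewater Industries Corp. (R3): 73% × 16% × 14% = 1.6352% of Ridgefield Ventures LLC.
Chain via Cobalt Logistics SA → Larkspur Shipping BV (R3): 100% × 67% × 18% = 12.06% of Ridgefield Ventures LLC.
Chain via Wildmere Services GmbH → Beacon Trust (R3): 32% × 33% × 32% = 3.3792% of Ridgefield Ventures LLC.
Direct interest in Ridgefield Ventures LLC: 10%.
Aggregating (R2): 1.6352% + 12.06% + 3.3792% + 10% = 27.0744%.

27.0744%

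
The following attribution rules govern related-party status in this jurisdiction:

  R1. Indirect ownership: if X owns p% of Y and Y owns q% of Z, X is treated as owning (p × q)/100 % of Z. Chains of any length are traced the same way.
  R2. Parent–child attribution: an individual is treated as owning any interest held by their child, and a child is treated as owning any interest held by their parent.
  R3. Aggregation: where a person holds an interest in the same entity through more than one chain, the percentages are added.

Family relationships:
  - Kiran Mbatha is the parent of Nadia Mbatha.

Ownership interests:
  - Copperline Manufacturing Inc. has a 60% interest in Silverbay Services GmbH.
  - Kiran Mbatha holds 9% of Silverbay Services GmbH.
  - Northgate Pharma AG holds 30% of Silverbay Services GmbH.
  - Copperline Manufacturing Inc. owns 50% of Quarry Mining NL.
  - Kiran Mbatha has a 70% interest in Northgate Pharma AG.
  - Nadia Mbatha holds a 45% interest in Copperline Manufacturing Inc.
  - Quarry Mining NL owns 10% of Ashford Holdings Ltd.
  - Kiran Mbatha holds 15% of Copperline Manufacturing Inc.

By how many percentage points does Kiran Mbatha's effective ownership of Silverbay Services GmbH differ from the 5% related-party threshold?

By parent–child attribution (R2), Kiran Mbatha is treated as also owning Nadia Mbatha's interest in Copperline Manufacturing Inc, giving 15% + 45% = 60%.
Chain via Copperline Manufacturing Inc. (R1): 60% × 60% = 36% of Silverbay Services GmbH.
Chain via Northgate Pharma AG (R1): 70% × 30% = 21% of Silverbay Services GmbH.
Direct interest in Silverbay Services GmbH: 9%.
Aggregating (R3): 36% + 21% + 9% = 66%.
66% exceeds the 5% threshold by 61 percentage points.

61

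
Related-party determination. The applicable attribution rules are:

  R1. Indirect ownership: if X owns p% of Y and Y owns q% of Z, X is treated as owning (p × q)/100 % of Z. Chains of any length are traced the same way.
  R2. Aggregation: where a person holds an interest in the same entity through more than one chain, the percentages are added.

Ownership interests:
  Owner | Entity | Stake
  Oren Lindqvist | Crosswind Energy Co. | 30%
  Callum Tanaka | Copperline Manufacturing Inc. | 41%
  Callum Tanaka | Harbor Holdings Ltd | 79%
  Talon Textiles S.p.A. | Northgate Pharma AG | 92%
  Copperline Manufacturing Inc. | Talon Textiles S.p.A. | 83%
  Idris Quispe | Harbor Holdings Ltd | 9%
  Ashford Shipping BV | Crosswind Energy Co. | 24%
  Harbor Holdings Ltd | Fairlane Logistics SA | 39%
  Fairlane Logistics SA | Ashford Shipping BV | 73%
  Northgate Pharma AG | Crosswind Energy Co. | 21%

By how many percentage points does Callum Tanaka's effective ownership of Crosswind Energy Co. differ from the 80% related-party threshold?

68.027492

Chain via Harbor Holdings Ltd → Fairlane Logistics SA → Ashford Shipping BV (R1): 79% × 39% × 73% × 24% = 5.397912% of Crosswind Energy Co.
Chain via Copperline Manufacturing Inc. → Talon Textiles S.p.A. → Northgate Pharma AG (R1): 41% × 83% × 92% × 21% = 6.574596% of Crosswind Energy Co.
Aggregating (R2): 5.397912% + 6.574596% = 11.972508%.
11.972508% falls short of the 80% threshold by 68.027492 percentage points.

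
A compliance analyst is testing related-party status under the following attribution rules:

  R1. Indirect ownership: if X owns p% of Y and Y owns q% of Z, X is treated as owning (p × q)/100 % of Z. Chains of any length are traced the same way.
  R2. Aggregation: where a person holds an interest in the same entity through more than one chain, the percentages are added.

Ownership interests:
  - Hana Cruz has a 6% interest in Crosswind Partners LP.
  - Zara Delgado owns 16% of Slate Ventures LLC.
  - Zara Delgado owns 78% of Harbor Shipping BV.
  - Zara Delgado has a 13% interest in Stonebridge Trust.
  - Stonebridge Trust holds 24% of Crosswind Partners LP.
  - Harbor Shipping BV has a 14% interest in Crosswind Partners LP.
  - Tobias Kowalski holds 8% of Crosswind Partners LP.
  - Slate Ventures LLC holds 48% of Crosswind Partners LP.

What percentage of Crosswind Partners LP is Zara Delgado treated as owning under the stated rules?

21.72%

Chain via Slate Ventures LLC (R1): 16% × 48% = 7.68% of Crosswind Partners LP.
Chain via Harbor Shipping BV (R1): 78% × 14% = 10.92% of Crosswind Partners LP.
Chain via Stonebridge Trust (R1): 13% × 24% = 3.12% of Crosswind Partners LP.
Aggregating (R2): 7.68% + 10.92% + 3.12% = 21.72%.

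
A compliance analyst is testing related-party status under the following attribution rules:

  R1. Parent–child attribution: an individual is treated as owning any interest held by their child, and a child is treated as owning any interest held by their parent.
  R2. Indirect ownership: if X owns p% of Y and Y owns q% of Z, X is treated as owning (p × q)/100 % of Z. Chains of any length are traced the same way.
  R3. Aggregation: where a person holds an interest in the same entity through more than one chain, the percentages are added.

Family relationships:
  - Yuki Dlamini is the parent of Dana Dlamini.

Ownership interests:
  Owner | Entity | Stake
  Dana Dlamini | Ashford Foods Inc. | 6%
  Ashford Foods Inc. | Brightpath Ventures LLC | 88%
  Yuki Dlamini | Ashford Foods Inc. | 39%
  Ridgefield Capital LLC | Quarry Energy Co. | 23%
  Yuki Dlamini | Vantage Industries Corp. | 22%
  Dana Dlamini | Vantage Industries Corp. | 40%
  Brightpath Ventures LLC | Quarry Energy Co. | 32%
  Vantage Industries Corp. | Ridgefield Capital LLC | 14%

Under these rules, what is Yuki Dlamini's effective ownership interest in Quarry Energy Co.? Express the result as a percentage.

14.6684%

By parent–child attribution (R1), Yuki Dlamini is treated as also owning Dana Dlamini's interest in Ashford Foods Inc, giving 39% + 6% = 45%.
By parent–child attribution (R1), Yuki Dlamini is treated as also owning Dana Dlamini's interest in Vantage Industries Corp, giving 22% + 40% = 62%.
Chain via Ashford Foods Inc. → Brightpath Ventures LLC (R2): 45% × 88% × 32% = 12.672% of Quarry Energy Co.
Chain via Vantage Industries Corp. → Ridgefield Capital LLC (R2): 62% × 14% × 23% = 1.9964% of Quarry Energy Co.
Aggregating (R3): 12.672% + 1.9964% = 14.6684%.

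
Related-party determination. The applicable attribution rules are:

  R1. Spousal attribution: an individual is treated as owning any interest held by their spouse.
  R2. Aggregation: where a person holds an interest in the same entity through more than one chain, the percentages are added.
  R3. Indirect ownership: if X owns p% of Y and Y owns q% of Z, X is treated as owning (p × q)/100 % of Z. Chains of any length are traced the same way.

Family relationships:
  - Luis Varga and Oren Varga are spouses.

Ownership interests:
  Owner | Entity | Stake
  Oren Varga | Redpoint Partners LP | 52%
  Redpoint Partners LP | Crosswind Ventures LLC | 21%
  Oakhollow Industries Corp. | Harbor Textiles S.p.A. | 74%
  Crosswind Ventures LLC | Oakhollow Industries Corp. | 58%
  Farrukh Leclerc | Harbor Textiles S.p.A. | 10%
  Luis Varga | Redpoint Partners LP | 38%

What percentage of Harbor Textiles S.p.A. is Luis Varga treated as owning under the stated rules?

8.11188%

By spousal attribution (R1), Luis Varga is treated as also owning Oren Varga's interest in Redpoint Partners LP, giving 38% + 52% = 90%.
Chain via Redpoint Partners LP → Crosswind Ventures LLC → Oakhollow Industries Corp. (R3): 90% × 21% × 58% × 74% = 8.11188% of Harbor Textiles S.p.A.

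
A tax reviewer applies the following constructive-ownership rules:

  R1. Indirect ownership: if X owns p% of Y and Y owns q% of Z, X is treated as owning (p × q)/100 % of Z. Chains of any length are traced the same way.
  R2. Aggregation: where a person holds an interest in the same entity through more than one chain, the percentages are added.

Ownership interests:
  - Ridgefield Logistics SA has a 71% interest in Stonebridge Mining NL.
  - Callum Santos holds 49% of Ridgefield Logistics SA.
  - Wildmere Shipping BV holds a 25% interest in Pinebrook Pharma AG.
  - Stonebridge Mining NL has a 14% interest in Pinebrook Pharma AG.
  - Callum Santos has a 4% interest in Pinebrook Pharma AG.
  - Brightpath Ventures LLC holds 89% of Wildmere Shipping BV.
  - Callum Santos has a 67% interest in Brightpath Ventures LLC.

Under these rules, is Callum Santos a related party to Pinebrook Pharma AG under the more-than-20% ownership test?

Chain via Ridgefield Logistics SA → Stonebridge Mining NL (R1): 49% × 71% × 14% = 4.8706% of Pinebrook Pharma AG.
Chain via Brightpath Ventures LLC → Wildmere Shipping BV (R1): 67% × 89% × 25% = 14.9075% of Pinebrook Pharma AG.
Direct interest in Pinebrook Pharma AG: 4%.
Aggregating (R2): 4.8706% + 14.9075% + 4% = 23.7781%.
23.7781% exceeds the 20% threshold, so Callum is a related party to Pinebrook Pharma AG.

Yes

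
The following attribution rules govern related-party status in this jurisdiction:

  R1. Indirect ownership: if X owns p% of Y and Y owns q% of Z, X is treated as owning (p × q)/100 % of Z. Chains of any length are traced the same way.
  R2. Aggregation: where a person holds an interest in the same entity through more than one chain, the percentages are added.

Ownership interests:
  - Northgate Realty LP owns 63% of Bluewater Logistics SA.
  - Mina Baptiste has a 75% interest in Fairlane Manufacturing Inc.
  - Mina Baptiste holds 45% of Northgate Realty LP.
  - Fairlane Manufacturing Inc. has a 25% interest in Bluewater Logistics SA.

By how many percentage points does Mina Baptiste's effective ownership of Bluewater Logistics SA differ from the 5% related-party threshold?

Chain via Fairlane Manufacturing Inc. (R1): 75% × 25% = 18.75% of Bluewater Logistics SA.
Chain via Northgate Realty LP (R1): 45% × 63% = 28.35% of Bluewater Logistics SA.
Aggregating (R2): 18.75% + 28.35% = 47.1%.
47.1% exceeds the 5% threshold by 42.1 percentage points.

42.1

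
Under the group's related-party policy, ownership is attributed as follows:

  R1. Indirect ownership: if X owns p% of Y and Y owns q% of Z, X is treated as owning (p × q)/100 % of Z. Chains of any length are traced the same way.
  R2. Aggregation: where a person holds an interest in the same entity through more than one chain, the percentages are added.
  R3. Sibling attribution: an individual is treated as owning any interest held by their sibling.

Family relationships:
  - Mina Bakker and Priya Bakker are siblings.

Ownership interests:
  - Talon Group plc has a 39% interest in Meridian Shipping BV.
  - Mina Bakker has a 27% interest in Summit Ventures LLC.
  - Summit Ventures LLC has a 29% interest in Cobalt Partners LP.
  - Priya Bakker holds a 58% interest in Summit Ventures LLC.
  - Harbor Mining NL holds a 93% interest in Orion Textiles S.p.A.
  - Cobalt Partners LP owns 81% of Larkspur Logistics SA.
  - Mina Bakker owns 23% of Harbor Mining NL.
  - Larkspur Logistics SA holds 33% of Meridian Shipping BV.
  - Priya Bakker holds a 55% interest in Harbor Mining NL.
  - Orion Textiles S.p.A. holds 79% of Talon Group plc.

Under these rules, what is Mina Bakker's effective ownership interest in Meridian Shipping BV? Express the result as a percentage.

28.938519%

By sibling attribution (R3), Mina Bakker is treated as also owning Priya Bakker's interest in Harbor Mining NL, giving 23% + 55% = 78%.
By sibling attribution (R3), Mina Bakker is treated as also owning Priya Bakker's interest in Summit Ventures LLC, giving 27% + 58% = 85%.
Chain via Harbor Mining NL → Orion Textiles S.p.A. → Talon Group plc (R1): 78% × 93% × 79% × 39% = 22.349574% of Meridian Shipping BV.
Chain via Summit Ventures LLC → Cobalt Partners LP → Larkspur Logistics SA (R1): 85% × 29% × 81% × 33% = 6.588945% of Meridian Shipping BV.
Aggregating (R2): 22.349574% + 6.588945% = 28.938519%.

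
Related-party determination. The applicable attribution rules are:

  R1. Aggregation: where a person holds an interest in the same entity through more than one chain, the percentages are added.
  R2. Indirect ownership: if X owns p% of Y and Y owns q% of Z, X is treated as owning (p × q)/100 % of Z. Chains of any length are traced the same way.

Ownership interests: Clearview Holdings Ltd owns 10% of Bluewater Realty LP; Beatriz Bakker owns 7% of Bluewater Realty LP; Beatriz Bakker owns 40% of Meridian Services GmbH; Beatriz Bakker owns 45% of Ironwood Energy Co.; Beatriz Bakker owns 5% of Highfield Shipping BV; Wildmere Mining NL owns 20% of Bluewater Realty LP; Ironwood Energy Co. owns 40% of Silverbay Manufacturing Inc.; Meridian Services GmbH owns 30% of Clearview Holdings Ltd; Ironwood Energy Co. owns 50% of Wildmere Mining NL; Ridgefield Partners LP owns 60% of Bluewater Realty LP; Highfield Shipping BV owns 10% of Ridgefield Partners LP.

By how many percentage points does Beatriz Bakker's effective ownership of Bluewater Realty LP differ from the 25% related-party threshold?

Chain via Meridian Services GmbH → Clearview Holdings Ltd (R2): 40% × 30% × 10% = 1.2% of Bluewater Realty LP.
Chain via Ironwood Energy Co. → Wildmere Mining NL (R2): 45% × 50% × 20% = 4.5% of Bluewater Realty LP.
Chain via Highfield Shipping BV → Ridgefield Partners LP (R2): 5% × 10% × 60% = 0.3% of Bluewater Realty LP.
Direct interest in Bluewater Realty LP: 7%.
Aggregating (R1): 1.2% + 4.5% + 0.3% + 7% = 13%.
13% falls short of the 25% threshold by 12 percentage points.

12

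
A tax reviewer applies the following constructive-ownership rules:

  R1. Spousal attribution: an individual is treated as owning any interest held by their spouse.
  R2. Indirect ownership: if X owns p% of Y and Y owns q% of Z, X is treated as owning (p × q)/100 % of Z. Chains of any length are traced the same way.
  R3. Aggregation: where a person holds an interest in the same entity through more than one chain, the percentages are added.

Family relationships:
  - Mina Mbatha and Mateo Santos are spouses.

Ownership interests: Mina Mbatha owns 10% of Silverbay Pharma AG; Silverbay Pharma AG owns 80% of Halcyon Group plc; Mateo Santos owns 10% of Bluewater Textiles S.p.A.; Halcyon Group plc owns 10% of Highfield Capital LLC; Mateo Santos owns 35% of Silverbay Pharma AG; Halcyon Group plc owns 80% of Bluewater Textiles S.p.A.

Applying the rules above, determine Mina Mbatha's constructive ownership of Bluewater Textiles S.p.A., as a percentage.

By spousal attribution (R1), Mina Mbatha is treated as also owning Mateo Santos's interest in Silverbay Pharma AG, giving 10% + 35% = 45%.
By spousal attribution (R1), Mina Mbatha is treated as owning Mateo Santos's 10% interest in Bluewater Textiles S.p.A.
Chain via Silverbay Pharma AG → Halcyon Group plc (R2): 45% × 80% × 80% = 28.8% of Bluewater Textiles S.p.A.
Direct interest in Bluewater Textiles S.p.A: 10%.
Aggregating (R3): 28.8% + 10% = 38.8%.

38.8%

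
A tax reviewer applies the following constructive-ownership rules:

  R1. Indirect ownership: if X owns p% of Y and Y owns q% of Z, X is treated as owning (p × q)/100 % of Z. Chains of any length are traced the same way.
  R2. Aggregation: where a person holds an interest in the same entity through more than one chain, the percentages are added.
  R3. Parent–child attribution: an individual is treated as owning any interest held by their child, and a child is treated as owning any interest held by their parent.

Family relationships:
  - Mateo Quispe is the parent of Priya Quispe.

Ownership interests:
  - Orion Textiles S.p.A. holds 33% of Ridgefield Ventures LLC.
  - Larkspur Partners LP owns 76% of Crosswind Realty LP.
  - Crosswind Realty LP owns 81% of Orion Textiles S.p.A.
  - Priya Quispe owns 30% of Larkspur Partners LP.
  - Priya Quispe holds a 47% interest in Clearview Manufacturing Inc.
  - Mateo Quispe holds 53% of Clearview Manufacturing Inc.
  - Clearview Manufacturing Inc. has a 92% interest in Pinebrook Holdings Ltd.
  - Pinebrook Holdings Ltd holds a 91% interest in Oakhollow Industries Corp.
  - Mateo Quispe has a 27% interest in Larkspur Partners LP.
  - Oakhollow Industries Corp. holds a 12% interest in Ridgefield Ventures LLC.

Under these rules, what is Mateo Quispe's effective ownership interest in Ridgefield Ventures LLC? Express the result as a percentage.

21.625836%

By parent–child attribution (R3), Mateo Quispe is treated as also owning Priya Quispe's interest in Clearview Manufacturing Inc, giving 53% + 47% = 100%.
By parent–child attribution (R3), Mateo Quispe is treated as also owning Priya Quispe's interest in Larkspur Partners LP, giving 27% + 30% = 57%.
Chain via Clearview Manufacturing Inc. → Pinebrook Holdings Ltd → Oakhollow Industries Corp. (R1): 100% × 92% × 91% × 12% = 10.0464% of Ridgefield Ventures LLC.
Chain via Larkspur Partners LP → Crosswind Realty LP → Orion Textiles S.p.A. (R1): 57% × 76% × 81% × 33% = 11.579436% of Ridgefield Ventures LLC.
Aggregating (R2): 10.0464% + 11.579436% = 21.625836%.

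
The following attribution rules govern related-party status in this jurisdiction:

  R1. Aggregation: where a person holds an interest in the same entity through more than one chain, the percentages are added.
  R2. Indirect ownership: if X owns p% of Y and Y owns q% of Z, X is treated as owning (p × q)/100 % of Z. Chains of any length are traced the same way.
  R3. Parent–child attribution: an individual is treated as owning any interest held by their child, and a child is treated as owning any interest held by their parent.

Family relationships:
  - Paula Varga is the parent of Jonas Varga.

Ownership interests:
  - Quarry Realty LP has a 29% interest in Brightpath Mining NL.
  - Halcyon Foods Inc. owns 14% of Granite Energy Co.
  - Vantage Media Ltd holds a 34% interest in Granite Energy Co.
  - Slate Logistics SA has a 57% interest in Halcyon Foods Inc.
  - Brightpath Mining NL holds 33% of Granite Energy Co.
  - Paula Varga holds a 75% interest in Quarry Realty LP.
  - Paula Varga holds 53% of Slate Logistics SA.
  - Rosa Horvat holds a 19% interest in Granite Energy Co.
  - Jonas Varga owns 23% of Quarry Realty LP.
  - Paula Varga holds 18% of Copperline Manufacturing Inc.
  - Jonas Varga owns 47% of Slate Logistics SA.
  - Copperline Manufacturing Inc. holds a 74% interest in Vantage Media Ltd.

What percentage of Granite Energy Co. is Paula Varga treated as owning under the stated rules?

21.8874%

By parent–child attribution (R3), Paula Varga is treated as also owning Jonas Varga's interest in Slate Logistics SA, giving 53% + 47% = 100%.
By parent–child attribution (R3), Paula Varga is treated as also owning Jonas Varga's interest in Quarry Realty LP, giving 75% + 23% = 98%.
Chain via Slate Logistics SA → Halcyon Foods Inc. (R2): 100% × 57% × 14% = 7.98% of Granite Energy Co.
Chain via Quarry Realty LP → Brightpath Mining NL (R2): 98% × 29% × 33% = 9.3786% of Granite Energy Co.
Chain via Copperline Manufacturing Inc. → Vantage Media Ltd (R2): 18% × 74% × 34% = 4.5288% of Granite Energy Co.
Aggregating (R1): 7.98% + 9.3786% + 4.5288% = 21.8874%.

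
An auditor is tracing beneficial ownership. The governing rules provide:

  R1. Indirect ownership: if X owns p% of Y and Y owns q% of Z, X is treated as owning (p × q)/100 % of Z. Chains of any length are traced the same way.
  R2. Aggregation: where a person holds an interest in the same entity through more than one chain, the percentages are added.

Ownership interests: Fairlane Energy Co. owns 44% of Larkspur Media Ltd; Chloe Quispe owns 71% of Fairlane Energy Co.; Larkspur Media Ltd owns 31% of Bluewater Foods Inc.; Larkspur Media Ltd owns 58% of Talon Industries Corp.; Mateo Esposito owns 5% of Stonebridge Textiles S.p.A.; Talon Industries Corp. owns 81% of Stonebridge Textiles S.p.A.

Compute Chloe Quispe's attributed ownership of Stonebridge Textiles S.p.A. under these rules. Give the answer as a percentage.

Chain via Fairlane Energy Co. → Larkspur Media Ltd → Talon Industries Corp. (R1): 71% × 44% × 58% × 81% = 14.676552% of Stonebridge Textiles S.p.A.

14.676552%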